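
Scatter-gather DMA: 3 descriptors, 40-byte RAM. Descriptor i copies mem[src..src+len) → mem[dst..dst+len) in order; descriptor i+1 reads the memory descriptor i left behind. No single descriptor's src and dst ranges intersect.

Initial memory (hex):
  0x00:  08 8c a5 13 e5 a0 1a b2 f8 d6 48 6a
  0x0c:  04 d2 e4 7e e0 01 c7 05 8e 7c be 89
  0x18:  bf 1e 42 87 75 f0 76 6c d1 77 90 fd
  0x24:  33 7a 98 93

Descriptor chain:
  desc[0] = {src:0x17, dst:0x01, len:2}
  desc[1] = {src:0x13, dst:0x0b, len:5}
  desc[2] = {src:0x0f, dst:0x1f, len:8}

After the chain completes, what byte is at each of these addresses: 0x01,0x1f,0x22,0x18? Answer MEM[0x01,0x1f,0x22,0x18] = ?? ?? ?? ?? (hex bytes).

#0 dst[0x01+2] := {0x89,0xbf}
#1 dst[0x0b+5] := {0x05,0x8e,0x7c,0xbe,0x89}
#2 dst[0x1f+8] := {0x89,0xe0,0x01,0xc7,0x05,0x8e,0x7c,0xbe}
query mem[0x01]=0x89, mem[0x1f]=0x89, mem[0x22]=0xc7, mem[0x18]=0xbf

MEM[0x01,0x1f,0x22,0x18] = 89 89 c7 bf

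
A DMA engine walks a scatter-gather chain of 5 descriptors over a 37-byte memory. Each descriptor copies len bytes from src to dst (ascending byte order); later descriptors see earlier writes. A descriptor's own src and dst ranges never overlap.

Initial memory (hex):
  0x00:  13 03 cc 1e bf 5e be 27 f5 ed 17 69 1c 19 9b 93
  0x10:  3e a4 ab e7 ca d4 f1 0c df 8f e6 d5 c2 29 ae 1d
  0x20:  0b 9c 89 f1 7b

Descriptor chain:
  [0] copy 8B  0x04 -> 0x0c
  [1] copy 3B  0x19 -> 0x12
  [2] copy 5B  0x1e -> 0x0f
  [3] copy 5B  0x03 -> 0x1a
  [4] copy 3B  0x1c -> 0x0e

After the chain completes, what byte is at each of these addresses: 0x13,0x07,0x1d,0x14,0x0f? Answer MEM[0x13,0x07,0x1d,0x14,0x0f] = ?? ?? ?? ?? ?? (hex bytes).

MEM[0x13,0x07,0x1d,0x14,0x0f] = 89 27 be d5 be

[0] 0x04->0x0c len=8 : bf 5e be 27 f5 ed 17 69
[1] 0x19->0x12 len=3 : 8f e6 d5
[2] 0x1e->0x0f len=5 : ae 1d 0b 9c 89
[3] 0x03->0x1a len=5 : 1e bf 5e be 27
[4] 0x1c->0x0e len=3 : 5e be 27
query mem[0x13]=0x89, mem[0x07]=0x27, mem[0x1d]=0xbe, mem[0x14]=0xd5, mem[0x0f]=0xbe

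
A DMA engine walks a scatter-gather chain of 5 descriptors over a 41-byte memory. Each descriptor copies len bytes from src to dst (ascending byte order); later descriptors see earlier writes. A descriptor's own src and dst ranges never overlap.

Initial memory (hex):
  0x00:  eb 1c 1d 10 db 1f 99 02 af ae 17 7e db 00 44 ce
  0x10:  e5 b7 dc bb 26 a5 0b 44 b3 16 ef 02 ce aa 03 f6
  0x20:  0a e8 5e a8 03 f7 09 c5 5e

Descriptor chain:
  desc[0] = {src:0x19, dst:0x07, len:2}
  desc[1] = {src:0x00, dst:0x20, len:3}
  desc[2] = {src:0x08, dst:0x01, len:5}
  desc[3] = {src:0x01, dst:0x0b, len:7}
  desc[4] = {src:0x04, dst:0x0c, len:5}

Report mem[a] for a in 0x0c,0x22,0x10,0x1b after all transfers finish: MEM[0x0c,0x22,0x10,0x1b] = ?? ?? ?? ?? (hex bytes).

MEM[0x0c,0x22,0x10,0x1b] = 7e 1d ef 02

D0: mem[0x07..0x08] <- [16 ef]
D1: mem[0x20..0x22] <- [eb 1c 1d]
D2: mem[0x01..0x05] <- [ef ae 17 7e db]
D3: mem[0x0b..0x11] <- [ef ae 17 7e db 99 16]
D4: mem[0x0c..0x10] <- [7e db 99 16 ef]
query mem[0x0c]=0x7e, mem[0x22]=0x1d, mem[0x10]=0xef, mem[0x1b]=0x02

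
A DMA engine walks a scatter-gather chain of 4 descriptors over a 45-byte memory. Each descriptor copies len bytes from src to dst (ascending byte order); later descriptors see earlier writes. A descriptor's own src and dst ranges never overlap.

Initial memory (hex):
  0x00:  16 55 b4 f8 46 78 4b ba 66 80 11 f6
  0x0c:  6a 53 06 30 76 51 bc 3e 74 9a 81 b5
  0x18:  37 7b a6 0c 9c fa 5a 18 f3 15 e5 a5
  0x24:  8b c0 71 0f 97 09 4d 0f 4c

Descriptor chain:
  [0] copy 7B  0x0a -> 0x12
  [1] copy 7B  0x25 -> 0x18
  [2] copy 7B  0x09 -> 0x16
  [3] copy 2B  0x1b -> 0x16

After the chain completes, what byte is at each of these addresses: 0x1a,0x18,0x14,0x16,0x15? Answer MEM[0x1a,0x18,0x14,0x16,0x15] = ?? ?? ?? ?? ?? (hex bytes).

MEM[0x1a,0x18,0x14,0x16,0x15] = 53 f6 6a 06 53

  after D0: wrote 7B at 0x12 = 11f66a53063076
  after D1: wrote 7B at 0x18 = c0710f97094d0f
  after D2: wrote 7B at 0x16 = 8011f66a530630
  after D3: wrote 2B at 0x16 = 0630
query mem[0x1a]=0x53, mem[0x18]=0xf6, mem[0x14]=0x6a, mem[0x16]=0x06, mem[0x15]=0x53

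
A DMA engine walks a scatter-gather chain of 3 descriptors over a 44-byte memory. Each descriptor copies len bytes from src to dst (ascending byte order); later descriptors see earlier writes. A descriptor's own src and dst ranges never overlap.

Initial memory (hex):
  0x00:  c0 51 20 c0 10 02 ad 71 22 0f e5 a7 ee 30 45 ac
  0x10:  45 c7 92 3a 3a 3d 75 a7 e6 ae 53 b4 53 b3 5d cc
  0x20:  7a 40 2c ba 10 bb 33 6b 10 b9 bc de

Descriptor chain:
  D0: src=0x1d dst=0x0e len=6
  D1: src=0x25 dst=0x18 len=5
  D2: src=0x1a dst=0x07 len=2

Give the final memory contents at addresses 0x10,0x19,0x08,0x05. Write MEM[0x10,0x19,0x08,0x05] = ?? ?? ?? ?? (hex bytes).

MEM[0x10,0x19,0x08,0x05] = cc 33 10 02

#0 dst[0x0e+6] := {0xb3,0x5d,0xcc,0x7a,0x40,0x2c}
#1 dst[0x18+5] := {0xbb,0x33,0x6b,0x10,0xb9}
#2 dst[0x07+2] := {0x6b,0x10}
query mem[0x10]=0xcc, mem[0x19]=0x33, mem[0x08]=0x10, mem[0x05]=0x02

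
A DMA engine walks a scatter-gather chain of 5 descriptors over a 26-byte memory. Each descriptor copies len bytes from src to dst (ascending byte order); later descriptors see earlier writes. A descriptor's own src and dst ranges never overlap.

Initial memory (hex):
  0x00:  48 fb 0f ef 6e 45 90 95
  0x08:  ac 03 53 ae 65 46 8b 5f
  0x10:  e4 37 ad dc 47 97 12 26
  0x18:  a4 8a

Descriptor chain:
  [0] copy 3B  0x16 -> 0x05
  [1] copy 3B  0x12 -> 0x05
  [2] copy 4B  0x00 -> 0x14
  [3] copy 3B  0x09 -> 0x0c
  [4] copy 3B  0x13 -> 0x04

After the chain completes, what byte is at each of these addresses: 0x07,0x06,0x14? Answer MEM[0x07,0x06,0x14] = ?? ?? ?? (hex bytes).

D0: mem[0x05..0x07] <- [12 26 a4]
D1: mem[0x05..0x07] <- [ad dc 47]
D2: mem[0x14..0x17] <- [48 fb 0f ef]
D3: mem[0x0c..0x0e] <- [03 53 ae]
D4: mem[0x04..0x06] <- [dc 48 fb]
query mem[0x07]=0x47, mem[0x06]=0xfb, mem[0x14]=0x48

MEM[0x07,0x06,0x14] = 47 fb 48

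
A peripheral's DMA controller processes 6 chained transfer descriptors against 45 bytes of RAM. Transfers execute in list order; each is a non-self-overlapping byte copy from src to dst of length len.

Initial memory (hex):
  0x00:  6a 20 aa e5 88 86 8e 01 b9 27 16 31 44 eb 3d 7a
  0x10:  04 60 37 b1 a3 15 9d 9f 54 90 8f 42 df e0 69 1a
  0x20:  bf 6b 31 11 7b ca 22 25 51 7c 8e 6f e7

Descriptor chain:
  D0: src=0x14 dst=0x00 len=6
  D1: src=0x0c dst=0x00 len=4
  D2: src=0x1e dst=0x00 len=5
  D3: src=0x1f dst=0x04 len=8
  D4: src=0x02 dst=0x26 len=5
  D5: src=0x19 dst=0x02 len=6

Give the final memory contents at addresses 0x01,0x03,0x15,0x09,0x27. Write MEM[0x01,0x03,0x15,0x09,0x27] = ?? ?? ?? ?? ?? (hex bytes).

[0] 0x14->0x00 len=6 : a3 15 9d 9f 54 90
[1] 0x0c->0x00 len=4 : 44 eb 3d 7a
[2] 0x1e->0x00 len=5 : 69 1a bf 6b 31
[3] 0x1f->0x04 len=8 : 1a bf 6b 31 11 7b ca 22
[4] 0x02->0x26 len=5 : bf 6b 1a bf 6b
[5] 0x19->0x02 len=6 : 90 8f 42 df e0 69
query mem[0x01]=0x1a, mem[0x03]=0x8f, mem[0x15]=0x15, mem[0x09]=0x7b, mem[0x27]=0x6b

MEM[0x01,0x03,0x15,0x09,0x27] = 1a 8f 15 7b 6b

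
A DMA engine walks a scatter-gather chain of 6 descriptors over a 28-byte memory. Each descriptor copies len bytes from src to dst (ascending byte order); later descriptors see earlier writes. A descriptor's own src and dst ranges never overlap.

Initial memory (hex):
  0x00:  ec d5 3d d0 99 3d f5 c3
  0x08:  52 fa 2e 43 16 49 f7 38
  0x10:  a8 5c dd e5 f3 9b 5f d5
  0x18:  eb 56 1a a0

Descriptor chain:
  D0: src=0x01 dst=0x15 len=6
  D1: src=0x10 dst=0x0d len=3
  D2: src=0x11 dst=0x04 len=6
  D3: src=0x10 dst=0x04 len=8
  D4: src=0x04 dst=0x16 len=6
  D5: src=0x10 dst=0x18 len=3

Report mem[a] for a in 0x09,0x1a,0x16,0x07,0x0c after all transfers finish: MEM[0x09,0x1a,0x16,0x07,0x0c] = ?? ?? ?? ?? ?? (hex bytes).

#0 dst[0x15+6] := {0xd5,0x3d,0xd0,0x99,0x3d,0xf5}
#1 dst[0x0d+3] := {0xa8,0x5c,0xdd}
#2 dst[0x04+6] := {0x5c,0xdd,0xe5,0xf3,0xd5,0x3d}
#3 dst[0x04+8] := {0xa8,0x5c,0xdd,0xe5,0xf3,0xd5,0x3d,0xd0}
#4 dst[0x16+6] := {0xa8,0x5c,0xdd,0xe5,0xf3,0xd5}
#5 dst[0x18+3] := {0xa8,0x5c,0xdd}
query mem[0x09]=0xd5, mem[0x1a]=0xdd, mem[0x16]=0xa8, mem[0x07]=0xe5, mem[0x0c]=0x16

MEM[0x09,0x1a,0x16,0x07,0x0c] = d5 dd a8 e5 16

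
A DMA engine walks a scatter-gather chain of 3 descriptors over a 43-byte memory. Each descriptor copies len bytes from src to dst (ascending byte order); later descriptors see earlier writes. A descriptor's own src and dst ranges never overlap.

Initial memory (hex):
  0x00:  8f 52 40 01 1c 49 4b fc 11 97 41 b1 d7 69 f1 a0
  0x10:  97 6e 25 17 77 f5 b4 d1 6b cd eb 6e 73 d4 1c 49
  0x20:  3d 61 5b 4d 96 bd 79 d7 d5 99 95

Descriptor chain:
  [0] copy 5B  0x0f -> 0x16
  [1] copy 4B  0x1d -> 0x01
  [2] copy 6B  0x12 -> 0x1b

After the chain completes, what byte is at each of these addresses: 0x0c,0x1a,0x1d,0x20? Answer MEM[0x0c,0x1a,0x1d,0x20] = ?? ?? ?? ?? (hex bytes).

D0: mem[0x16..0x1a] <- [a0 97 6e 25 17]
D1: mem[0x01..0x04] <- [d4 1c 49 3d]
D2: mem[0x1b..0x20] <- [25 17 77 f5 a0 97]
query mem[0x0c]=0xd7, mem[0x1a]=0x17, mem[0x1d]=0x77, mem[0x20]=0x97

MEM[0x0c,0x1a,0x1d,0x20] = d7 17 77 97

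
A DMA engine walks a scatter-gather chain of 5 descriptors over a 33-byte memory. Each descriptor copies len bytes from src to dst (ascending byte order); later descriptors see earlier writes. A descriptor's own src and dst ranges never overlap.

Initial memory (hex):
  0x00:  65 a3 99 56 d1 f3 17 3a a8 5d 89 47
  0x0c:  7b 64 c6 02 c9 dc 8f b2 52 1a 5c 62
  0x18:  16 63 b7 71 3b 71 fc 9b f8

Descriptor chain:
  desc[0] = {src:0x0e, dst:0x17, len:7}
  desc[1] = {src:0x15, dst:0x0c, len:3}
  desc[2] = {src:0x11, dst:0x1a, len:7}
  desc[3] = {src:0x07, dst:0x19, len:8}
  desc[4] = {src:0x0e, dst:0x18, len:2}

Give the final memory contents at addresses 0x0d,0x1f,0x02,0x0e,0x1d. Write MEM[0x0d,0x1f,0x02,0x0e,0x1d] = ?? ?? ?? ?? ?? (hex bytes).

MEM[0x0d,0x1f,0x02,0x0e,0x1d] = 5c 5c 99 c6 47

[0] 0x0e->0x17 len=7 : c6 02 c9 dc 8f b2 52
[1] 0x15->0x0c len=3 : 1a 5c c6
[2] 0x11->0x1a len=7 : dc 8f b2 52 1a 5c c6
[3] 0x07->0x19 len=8 : 3a a8 5d 89 47 1a 5c c6
[4] 0x0e->0x18 len=2 : c6 02
query mem[0x0d]=0x5c, mem[0x1f]=0x5c, mem[0x02]=0x99, mem[0x0e]=0xc6, mem[0x1d]=0x47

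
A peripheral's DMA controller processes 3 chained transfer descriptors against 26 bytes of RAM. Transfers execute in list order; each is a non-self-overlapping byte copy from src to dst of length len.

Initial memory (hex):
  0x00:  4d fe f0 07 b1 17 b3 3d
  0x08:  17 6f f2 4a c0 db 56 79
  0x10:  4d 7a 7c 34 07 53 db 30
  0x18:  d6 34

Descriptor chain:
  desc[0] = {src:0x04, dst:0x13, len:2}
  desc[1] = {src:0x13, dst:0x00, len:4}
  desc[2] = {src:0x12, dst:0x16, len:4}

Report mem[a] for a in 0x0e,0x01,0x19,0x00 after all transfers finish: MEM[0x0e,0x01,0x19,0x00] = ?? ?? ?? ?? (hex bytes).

MEM[0x0e,0x01,0x19,0x00] = 56 17 53 b1

D0: mem[0x13..0x14] <- [b1 17]
D1: mem[0x00..0x03] <- [b1 17 53 db]
D2: mem[0x16..0x19] <- [7c b1 17 53]
query mem[0x0e]=0x56, mem[0x01]=0x17, mem[0x19]=0x53, mem[0x00]=0xb1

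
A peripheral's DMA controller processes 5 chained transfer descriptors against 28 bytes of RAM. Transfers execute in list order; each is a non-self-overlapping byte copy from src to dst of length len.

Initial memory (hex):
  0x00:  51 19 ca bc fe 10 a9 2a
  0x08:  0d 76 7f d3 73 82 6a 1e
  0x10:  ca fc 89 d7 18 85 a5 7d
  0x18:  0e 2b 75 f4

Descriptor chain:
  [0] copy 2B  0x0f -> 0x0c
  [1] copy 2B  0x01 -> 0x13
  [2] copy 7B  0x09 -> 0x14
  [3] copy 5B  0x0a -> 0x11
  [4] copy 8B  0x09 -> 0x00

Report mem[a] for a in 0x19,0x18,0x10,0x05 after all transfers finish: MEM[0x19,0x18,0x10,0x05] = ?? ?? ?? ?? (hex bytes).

MEM[0x19,0x18,0x10,0x05] = 6a ca ca 6a

D0: mem[0x0c..0x0d] <- [1e ca]
D1: mem[0x13..0x14] <- [19 ca]
D2: mem[0x14..0x1a] <- [76 7f d3 1e ca 6a 1e]
D3: mem[0x11..0x15] <- [7f d3 1e ca 6a]
D4: mem[0x00..0x07] <- [76 7f d3 1e ca 6a 1e ca]
query mem[0x19]=0x6a, mem[0x18]=0xca, mem[0x10]=0xca, mem[0x05]=0x6a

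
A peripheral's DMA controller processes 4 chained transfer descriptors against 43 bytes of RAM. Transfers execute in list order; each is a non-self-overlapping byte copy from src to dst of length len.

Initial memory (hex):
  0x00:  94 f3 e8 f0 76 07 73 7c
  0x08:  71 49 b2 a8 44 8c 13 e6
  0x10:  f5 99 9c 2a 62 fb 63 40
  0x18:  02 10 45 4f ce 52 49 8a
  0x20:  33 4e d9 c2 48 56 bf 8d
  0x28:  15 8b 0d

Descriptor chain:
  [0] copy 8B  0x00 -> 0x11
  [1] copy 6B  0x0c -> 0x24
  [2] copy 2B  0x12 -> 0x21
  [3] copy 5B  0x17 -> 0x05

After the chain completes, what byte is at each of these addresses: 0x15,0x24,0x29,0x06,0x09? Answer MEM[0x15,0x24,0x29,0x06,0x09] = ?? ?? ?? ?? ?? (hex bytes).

[0] 0x00->0x11 len=8 : 94 f3 e8 f0 76 07 73 7c
[1] 0x0c->0x24 len=6 : 44 8c 13 e6 f5 94
[2] 0x12->0x21 len=2 : f3 e8
[3] 0x17->0x05 len=5 : 73 7c 10 45 4f
query mem[0x15]=0x76, mem[0x24]=0x44, mem[0x29]=0x94, mem[0x06]=0x7c, mem[0x09]=0x4f

MEM[0x15,0x24,0x29,0x06,0x09] = 76 44 94 7c 4f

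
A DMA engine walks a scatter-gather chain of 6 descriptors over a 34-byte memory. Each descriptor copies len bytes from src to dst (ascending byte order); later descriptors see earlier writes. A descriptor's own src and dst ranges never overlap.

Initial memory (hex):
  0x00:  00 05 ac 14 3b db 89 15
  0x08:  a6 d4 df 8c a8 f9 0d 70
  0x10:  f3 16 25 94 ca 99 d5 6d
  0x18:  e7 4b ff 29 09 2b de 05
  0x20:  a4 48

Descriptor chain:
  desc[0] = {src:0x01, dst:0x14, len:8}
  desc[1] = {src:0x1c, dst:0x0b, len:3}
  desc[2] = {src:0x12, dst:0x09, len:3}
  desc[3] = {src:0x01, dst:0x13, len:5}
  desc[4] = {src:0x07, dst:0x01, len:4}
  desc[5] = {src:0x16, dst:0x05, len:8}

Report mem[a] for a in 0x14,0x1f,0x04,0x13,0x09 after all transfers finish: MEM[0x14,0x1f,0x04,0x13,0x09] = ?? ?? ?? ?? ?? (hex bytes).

MEM[0x14,0x1f,0x04,0x13,0x09] = ac 05 94 05 15

D0: mem[0x14..0x1b] <- [05 ac 14 3b db 89 15 a6]
D1: mem[0x0b..0x0d] <- [09 2b de]
D2: mem[0x09..0x0b] <- [25 94 05]
D3: mem[0x13..0x17] <- [05 ac 14 3b db]
D4: mem[0x01..0x04] <- [15 a6 25 94]
D5: mem[0x05..0x0c] <- [3b db db 89 15 a6 09 2b]
query mem[0x14]=0xac, mem[0x1f]=0x05, mem[0x04]=0x94, mem[0x13]=0x05, mem[0x09]=0x15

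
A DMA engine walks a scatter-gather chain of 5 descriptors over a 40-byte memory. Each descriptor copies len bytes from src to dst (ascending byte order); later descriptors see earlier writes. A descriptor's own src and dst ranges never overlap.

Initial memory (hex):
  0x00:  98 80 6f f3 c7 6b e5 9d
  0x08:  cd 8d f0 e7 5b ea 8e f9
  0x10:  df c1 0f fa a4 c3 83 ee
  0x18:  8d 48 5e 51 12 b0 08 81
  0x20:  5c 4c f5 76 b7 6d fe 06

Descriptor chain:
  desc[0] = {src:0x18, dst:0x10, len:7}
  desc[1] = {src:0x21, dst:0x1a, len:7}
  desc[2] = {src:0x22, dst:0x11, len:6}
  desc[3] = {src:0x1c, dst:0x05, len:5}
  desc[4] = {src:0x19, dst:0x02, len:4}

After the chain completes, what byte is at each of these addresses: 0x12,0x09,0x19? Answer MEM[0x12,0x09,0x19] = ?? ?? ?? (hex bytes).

#0 dst[0x10+7] := {0x8d,0x48,0x5e,0x51,0x12,0xb0,0x08}
#1 dst[0x1a+7] := {0x4c,0xf5,0x76,0xb7,0x6d,0xfe,0x06}
#2 dst[0x11+6] := {0xf5,0x76,0xb7,0x6d,0xfe,0x06}
#3 dst[0x05+5] := {0x76,0xb7,0x6d,0xfe,0x06}
#4 dst[0x02+4] := {0x48,0x4c,0xf5,0x76}
query mem[0x12]=0x76, mem[0x09]=0x06, mem[0x19]=0x48

MEM[0x12,0x09,0x19] = 76 06 48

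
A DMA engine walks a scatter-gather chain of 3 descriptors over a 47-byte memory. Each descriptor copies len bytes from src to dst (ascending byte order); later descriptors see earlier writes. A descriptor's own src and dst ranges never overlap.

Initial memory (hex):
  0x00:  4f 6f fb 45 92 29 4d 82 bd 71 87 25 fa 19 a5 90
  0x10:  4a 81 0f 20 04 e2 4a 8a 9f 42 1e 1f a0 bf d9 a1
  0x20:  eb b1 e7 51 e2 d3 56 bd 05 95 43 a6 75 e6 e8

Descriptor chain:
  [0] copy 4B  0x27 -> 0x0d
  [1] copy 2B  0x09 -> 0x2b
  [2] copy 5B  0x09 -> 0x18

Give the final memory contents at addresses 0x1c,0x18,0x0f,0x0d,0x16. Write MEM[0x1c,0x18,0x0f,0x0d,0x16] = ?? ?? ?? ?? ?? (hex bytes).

#0 dst[0x0d+4] := {0xbd,0x05,0x95,0x43}
#1 dst[0x2b+2] := {0x71,0x87}
#2 dst[0x18+5] := {0x71,0x87,0x25,0xfa,0xbd}
query mem[0x1c]=0xbd, mem[0x18]=0x71, mem[0x0f]=0x95, mem[0x0d]=0xbd, mem[0x16]=0x4a

MEM[0x1c,0x18,0x0f,0x0d,0x16] = bd 71 95 bd 4a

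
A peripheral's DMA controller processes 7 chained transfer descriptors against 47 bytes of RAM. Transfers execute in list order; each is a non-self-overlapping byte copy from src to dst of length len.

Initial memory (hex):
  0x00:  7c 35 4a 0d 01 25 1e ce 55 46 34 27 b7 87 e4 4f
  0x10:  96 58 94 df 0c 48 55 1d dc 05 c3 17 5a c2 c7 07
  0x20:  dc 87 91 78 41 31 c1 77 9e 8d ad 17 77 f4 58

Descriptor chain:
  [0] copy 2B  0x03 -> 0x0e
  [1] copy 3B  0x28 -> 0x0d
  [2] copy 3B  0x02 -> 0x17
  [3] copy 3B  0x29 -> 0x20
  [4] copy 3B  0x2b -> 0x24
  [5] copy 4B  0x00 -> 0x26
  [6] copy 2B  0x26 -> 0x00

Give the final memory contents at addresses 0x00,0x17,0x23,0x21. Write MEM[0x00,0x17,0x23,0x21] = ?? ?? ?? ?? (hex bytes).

#0 dst[0x0e+2] := {0x0d,0x01}
#1 dst[0x0d+3] := {0x9e,0x8d,0xad}
#2 dst[0x17+3] := {0x4a,0x0d,0x01}
#3 dst[0x20+3] := {0x8d,0xad,0x17}
#4 dst[0x24+3] := {0x17,0x77,0xf4}
#5 dst[0x26+4] := {0x7c,0x35,0x4a,0x0d}
#6 dst[0x00+2] := {0x7c,0x35}
query mem[0x00]=0x7c, mem[0x17]=0x4a, mem[0x23]=0x78, mem[0x21]=0xad

MEM[0x00,0x17,0x23,0x21] = 7c 4a 78 ad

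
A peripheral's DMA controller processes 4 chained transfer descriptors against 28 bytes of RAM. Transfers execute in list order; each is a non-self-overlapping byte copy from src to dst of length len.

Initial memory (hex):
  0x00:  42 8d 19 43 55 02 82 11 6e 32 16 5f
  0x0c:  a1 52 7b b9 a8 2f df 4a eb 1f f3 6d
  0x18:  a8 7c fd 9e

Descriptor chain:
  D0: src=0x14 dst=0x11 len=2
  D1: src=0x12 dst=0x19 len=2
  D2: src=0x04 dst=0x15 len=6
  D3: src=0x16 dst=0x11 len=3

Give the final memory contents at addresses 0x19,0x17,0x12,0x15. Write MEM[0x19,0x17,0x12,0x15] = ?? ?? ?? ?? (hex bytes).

#0 dst[0x11+2] := {0xeb,0x1f}
#1 dst[0x19+2] := {0x1f,0x4a}
#2 dst[0x15+6] := {0x55,0x02,0x82,0x11,0x6e,0x32}
#3 dst[0x11+3] := {0x02,0x82,0x11}
query mem[0x19]=0x6e, mem[0x17]=0x82, mem[0x12]=0x82, mem[0x15]=0x55

MEM[0x19,0x17,0x12,0x15] = 6e 82 82 55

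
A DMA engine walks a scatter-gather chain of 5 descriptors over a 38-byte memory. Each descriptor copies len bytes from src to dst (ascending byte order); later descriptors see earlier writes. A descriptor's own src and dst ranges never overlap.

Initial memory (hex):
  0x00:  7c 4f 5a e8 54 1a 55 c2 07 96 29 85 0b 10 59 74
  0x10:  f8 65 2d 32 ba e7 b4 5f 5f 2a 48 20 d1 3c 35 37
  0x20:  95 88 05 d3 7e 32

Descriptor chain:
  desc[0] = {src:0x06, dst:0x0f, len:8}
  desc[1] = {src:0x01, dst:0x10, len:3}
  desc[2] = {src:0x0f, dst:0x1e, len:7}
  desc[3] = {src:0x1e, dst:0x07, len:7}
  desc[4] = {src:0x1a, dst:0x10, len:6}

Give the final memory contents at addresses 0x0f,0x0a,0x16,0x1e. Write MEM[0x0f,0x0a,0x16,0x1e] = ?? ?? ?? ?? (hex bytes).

#0 dst[0x0f+8] := {0x55,0xc2,0x07,0x96,0x29,0x85,0x0b,0x10}
#1 dst[0x10+3] := {0x4f,0x5a,0xe8}
#2 dst[0x1e+7] := {0x55,0x4f,0x5a,0xe8,0x29,0x85,0x0b}
#3 dst[0x07+7] := {0x55,0x4f,0x5a,0xe8,0x29,0x85,0x0b}
#4 dst[0x10+6] := {0x48,0x20,0xd1,0x3c,0x55,0x4f}
query mem[0x0f]=0x55, mem[0x0a]=0xe8, mem[0x16]=0x10, mem[0x1e]=0x55

MEM[0x0f,0x0a,0x16,0x1e] = 55 e8 10 55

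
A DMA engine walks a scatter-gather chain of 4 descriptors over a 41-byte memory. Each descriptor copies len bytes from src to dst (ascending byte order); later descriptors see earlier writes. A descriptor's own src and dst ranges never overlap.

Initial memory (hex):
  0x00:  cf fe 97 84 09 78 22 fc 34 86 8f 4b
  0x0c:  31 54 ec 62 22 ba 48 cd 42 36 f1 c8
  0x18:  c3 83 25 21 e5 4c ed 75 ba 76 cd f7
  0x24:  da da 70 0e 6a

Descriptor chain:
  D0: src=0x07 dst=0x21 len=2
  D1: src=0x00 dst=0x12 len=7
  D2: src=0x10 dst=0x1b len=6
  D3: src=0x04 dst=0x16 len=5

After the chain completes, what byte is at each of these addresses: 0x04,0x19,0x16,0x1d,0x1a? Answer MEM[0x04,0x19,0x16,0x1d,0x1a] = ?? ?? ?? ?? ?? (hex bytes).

  after D0: wrote 2B at 0x21 = fc34
  after D1: wrote 7B at 0x12 = cffe9784097822
  after D2: wrote 6B at 0x1b = 22bacffe9784
  after D3: wrote 5B at 0x16 = 097822fc34
query mem[0x04]=0x09, mem[0x19]=0xfc, mem[0x16]=0x09, mem[0x1d]=0xcf, mem[0x1a]=0x34

MEM[0x04,0x19,0x16,0x1d,0x1a] = 09 fc 09 cf 34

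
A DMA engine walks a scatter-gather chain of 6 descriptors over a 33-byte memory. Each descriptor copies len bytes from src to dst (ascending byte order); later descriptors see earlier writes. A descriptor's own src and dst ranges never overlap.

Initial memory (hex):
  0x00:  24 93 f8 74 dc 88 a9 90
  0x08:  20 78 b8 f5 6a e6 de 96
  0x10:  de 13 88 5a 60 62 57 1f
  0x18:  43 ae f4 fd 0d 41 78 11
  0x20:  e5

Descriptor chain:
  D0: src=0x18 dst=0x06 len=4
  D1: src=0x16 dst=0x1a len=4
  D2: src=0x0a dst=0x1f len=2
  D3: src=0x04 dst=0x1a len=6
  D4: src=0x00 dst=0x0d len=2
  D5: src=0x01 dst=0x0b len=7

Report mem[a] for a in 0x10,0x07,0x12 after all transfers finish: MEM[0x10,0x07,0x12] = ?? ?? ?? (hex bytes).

  after D0: wrote 4B at 0x06 = 43aef4fd
  after D1: wrote 4B at 0x1a = 571f43ae
  after D2: wrote 2B at 0x1f = b8f5
  after D3: wrote 6B at 0x1a = dc8843aef4fd
  after D4: wrote 2B at 0x0d = 2493
  after D5: wrote 7B at 0x0b = 93f874dc8843ae
query mem[0x10]=0x43, mem[0x07]=0xae, mem[0x12]=0x88

MEM[0x10,0x07,0x12] = 43 ae 88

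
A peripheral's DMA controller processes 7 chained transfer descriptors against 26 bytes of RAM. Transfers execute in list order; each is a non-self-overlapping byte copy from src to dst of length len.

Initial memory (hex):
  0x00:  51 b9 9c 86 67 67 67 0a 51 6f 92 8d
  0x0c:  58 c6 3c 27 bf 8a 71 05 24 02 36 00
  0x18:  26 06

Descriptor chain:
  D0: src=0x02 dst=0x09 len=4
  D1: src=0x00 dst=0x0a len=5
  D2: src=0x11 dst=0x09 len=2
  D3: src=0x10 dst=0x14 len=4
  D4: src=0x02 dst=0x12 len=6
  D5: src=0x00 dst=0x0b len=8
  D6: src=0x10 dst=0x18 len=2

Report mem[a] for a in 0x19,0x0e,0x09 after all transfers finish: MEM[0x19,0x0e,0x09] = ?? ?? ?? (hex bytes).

D0: mem[0x09..0x0c] <- [9c 86 67 67]
D1: mem[0x0a..0x0e] <- [51 b9 9c 86 67]
D2: mem[0x09..0x0a] <- [8a 71]
D3: mem[0x14..0x17] <- [bf 8a 71 05]
D4: mem[0x12..0x17] <- [9c 86 67 67 67 0a]
D5: mem[0x0b..0x12] <- [51 b9 9c 86 67 67 67 0a]
D6: mem[0x18..0x19] <- [67 67]
query mem[0x19]=0x67, mem[0x0e]=0x86, mem[0x09]=0x8a

MEM[0x19,0x0e,0x09] = 67 86 8a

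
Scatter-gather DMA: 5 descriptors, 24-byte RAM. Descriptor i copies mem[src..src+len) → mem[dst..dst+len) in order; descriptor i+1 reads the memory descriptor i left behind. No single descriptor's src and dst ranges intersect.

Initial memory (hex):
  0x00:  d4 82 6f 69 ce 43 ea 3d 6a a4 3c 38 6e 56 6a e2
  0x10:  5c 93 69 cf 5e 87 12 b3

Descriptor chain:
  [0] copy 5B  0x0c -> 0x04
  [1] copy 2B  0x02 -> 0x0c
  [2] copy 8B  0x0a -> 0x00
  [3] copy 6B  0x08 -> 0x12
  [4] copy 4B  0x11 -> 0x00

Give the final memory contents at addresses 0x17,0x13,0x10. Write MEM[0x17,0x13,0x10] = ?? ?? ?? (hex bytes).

#0 dst[0x04+5] := {0x6e,0x56,0x6a,0xe2,0x5c}
#1 dst[0x0c+2] := {0x6f,0x69}
#2 dst[0x00+8] := {0x3c,0x38,0x6f,0x69,0x6a,0xe2,0x5c,0x93}
#3 dst[0x12+6] := {0x5c,0xa4,0x3c,0x38,0x6f,0x69}
#4 dst[0x00+4] := {0x93,0x5c,0xa4,0x3c}
query mem[0x17]=0x69, mem[0x13]=0xa4, mem[0x10]=0x5c

MEM[0x17,0x13,0x10] = 69 a4 5c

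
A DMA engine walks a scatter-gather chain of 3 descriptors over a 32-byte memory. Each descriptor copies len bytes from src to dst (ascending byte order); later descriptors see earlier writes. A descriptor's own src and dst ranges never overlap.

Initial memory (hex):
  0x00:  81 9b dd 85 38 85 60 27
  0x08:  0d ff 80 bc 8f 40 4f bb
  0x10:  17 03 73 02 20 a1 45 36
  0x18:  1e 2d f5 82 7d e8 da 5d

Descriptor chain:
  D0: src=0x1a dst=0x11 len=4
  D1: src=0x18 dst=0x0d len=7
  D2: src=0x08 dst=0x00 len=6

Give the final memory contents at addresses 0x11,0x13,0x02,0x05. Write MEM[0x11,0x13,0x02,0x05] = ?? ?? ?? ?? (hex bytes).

[0] 0x1a->0x11 len=4 : f5 82 7d e8
[1] 0x18->0x0d len=7 : 1e 2d f5 82 7d e8 da
[2] 0x08->0x00 len=6 : 0d ff 80 bc 8f 1e
query mem[0x11]=0x7d, mem[0x13]=0xda, mem[0x02]=0x80, mem[0x05]=0x1e

MEM[0x11,0x13,0x02,0x05] = 7d da 80 1e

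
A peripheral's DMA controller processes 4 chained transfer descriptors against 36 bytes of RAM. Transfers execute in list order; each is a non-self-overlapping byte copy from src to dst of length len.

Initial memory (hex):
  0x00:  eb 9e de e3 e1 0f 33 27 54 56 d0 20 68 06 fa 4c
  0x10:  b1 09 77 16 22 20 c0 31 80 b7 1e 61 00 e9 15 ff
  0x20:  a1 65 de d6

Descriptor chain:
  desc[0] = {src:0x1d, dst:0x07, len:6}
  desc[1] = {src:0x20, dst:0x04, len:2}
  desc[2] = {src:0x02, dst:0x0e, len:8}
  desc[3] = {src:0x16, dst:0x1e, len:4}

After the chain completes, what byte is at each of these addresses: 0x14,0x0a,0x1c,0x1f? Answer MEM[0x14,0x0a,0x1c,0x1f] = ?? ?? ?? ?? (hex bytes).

D0: mem[0x07..0x0c] <- [e9 15 ff a1 65 de]
D1: mem[0x04..0x05] <- [a1 65]
D2: mem[0x0e..0x15] <- [de e3 a1 65 33 e9 15 ff]
D3: mem[0x1e..0x21] <- [c0 31 80 b7]
query mem[0x14]=0x15, mem[0x0a]=0xa1, mem[0x1c]=0x00, mem[0x1f]=0x31

MEM[0x14,0x0a,0x1c,0x1f] = 15 a1 00 31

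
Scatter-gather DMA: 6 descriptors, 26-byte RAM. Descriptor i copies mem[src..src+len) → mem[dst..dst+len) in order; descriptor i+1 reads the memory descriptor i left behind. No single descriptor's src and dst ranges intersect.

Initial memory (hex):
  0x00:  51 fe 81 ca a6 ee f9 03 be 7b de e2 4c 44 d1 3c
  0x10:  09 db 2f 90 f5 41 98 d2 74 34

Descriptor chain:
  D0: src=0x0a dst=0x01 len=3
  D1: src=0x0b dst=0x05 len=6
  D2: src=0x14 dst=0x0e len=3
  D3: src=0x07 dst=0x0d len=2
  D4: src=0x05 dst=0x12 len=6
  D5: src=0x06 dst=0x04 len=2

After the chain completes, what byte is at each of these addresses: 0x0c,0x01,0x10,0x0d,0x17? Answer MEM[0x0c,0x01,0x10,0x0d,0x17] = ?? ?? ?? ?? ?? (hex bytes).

MEM[0x0c,0x01,0x10,0x0d,0x17] = 4c de 98 44 09

  after D0: wrote 3B at 0x01 = dee24c
  after D1: wrote 6B at 0x05 = e24c44d13c09
  after D2: wrote 3B at 0x0e = f54198
  after D3: wrote 2B at 0x0d = 44d1
  after D4: wrote 6B at 0x12 = e24c44d13c09
  after D5: wrote 2B at 0x04 = 4c44
query mem[0x0c]=0x4c, mem[0x01]=0xde, mem[0x10]=0x98, mem[0x0d]=0x44, mem[0x17]=0x09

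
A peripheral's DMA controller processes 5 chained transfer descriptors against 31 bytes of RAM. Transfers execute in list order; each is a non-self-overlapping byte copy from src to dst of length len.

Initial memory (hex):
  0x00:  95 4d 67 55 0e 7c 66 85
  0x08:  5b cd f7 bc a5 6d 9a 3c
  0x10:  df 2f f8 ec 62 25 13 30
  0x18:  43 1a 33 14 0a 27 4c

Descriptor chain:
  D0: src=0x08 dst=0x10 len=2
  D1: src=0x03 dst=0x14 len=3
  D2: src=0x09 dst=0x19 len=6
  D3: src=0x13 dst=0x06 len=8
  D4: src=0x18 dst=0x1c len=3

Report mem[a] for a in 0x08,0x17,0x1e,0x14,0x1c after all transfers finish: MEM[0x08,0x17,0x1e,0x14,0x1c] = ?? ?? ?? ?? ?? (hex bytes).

MEM[0x08,0x17,0x1e,0x14,0x1c] = 0e 30 f7 55 43

D0: mem[0x10..0x11] <- [5b cd]
D1: mem[0x14..0x16] <- [55 0e 7c]
D2: mem[0x19..0x1e] <- [cd f7 bc a5 6d 9a]
D3: mem[0x06..0x0d] <- [ec 55 0e 7c 30 43 cd f7]
D4: mem[0x1c..0x1e] <- [43 cd f7]
query mem[0x08]=0x0e, mem[0x17]=0x30, mem[0x1e]=0xf7, mem[0x14]=0x55, mem[0x1c]=0x43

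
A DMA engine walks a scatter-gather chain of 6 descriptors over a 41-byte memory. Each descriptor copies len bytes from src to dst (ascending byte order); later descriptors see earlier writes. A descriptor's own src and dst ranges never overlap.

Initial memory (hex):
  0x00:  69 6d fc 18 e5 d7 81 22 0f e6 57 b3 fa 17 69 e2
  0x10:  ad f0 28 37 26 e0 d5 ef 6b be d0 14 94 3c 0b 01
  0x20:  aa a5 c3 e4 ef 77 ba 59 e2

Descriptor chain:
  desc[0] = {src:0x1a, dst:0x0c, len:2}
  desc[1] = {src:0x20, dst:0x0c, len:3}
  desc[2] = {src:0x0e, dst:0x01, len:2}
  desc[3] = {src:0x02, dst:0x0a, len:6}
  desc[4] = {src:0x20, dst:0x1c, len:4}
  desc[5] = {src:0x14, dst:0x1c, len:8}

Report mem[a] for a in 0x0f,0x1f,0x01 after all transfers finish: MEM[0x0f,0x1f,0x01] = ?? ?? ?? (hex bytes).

#0 dst[0x0c+2] := {0xd0,0x14}
#1 dst[0x0c+3] := {0xaa,0xa5,0xc3}
#2 dst[0x01+2] := {0xc3,0xe2}
#3 dst[0x0a+6] := {0xe2,0x18,0xe5,0xd7,0x81,0x22}
#4 dst[0x1c+4] := {0xaa,0xa5,0xc3,0xe4}
#5 dst[0x1c+8] := {0x26,0xe0,0xd5,0xef,0x6b,0xbe,0xd0,0x14}
query mem[0x0f]=0x22, mem[0x1f]=0xef, mem[0x01]=0xc3

MEM[0x0f,0x1f,0x01] = 22 ef c3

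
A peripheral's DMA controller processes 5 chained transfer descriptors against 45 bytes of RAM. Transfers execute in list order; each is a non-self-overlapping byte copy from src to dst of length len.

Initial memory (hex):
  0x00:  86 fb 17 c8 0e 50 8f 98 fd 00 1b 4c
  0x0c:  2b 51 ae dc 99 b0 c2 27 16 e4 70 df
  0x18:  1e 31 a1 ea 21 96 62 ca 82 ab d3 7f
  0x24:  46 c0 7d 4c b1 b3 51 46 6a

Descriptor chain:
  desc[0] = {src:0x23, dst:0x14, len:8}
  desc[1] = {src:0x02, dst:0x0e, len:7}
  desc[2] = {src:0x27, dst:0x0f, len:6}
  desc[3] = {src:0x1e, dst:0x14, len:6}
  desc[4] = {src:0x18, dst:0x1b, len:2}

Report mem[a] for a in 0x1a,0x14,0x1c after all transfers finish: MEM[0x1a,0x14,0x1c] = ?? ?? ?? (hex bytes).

MEM[0x1a,0x14,0x1c] = b3 62 7f

[0] 0x23->0x14 len=8 : 7f 46 c0 7d 4c b1 b3 51
[1] 0x02->0x0e len=7 : 17 c8 0e 50 8f 98 fd
[2] 0x27->0x0f len=6 : 4c b1 b3 51 46 6a
[3] 0x1e->0x14 len=6 : 62 ca 82 ab d3 7f
[4] 0x18->0x1b len=2 : d3 7f
query mem[0x1a]=0xb3, mem[0x14]=0x62, mem[0x1c]=0x7f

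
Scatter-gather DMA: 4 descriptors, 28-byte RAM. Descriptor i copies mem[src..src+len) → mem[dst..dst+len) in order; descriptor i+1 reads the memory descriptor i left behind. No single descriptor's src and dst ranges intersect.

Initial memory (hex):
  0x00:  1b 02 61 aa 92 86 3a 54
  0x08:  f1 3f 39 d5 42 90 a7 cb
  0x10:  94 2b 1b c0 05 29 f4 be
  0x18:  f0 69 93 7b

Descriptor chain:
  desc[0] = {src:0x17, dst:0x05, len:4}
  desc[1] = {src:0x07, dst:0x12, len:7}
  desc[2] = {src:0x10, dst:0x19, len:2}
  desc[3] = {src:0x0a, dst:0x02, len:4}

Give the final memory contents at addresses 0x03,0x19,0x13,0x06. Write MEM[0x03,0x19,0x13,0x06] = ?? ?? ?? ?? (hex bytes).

D0: mem[0x05..0x08] <- [be f0 69 93]
D1: mem[0x12..0x18] <- [69 93 3f 39 d5 42 90]
D2: mem[0x19..0x1a] <- [94 2b]
D3: mem[0x02..0x05] <- [39 d5 42 90]
query mem[0x03]=0xd5, mem[0x19]=0x94, mem[0x13]=0x93, mem[0x06]=0xf0

MEM[0x03,0x19,0x13,0x06] = d5 94 93 f0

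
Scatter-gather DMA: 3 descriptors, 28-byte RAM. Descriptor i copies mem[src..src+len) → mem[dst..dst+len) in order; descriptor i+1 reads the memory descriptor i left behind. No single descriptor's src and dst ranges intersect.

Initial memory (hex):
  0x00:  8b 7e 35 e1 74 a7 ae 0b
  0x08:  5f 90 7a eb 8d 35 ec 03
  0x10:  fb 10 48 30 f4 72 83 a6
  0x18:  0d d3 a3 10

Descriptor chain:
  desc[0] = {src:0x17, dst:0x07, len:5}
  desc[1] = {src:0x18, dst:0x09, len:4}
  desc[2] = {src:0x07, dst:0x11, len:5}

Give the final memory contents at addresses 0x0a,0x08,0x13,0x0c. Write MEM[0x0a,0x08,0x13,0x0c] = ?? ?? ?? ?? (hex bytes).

MEM[0x0a,0x08,0x13,0x0c] = d3 0d 0d 10

[0] 0x17->0x07 len=5 : a6 0d d3 a3 10
[1] 0x18->0x09 len=4 : 0d d3 a3 10
[2] 0x07->0x11 len=5 : a6 0d 0d d3 a3
query mem[0x0a]=0xd3, mem[0x08]=0x0d, mem[0x13]=0x0d, mem[0x0c]=0x10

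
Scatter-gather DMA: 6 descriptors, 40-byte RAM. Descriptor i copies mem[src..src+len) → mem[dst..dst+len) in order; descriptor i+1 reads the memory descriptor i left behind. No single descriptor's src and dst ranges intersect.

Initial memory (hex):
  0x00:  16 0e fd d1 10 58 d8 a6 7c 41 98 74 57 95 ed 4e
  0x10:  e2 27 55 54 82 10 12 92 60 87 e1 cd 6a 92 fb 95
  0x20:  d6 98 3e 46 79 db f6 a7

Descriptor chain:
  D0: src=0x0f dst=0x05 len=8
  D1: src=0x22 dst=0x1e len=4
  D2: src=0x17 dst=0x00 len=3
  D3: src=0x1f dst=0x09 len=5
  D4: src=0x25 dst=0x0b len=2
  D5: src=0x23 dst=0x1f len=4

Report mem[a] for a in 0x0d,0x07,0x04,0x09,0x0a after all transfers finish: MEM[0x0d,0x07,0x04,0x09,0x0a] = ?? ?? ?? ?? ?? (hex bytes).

[0] 0x0f->0x05 len=8 : 4e e2 27 55 54 82 10 12
[1] 0x22->0x1e len=4 : 3e 46 79 db
[2] 0x17->0x00 len=3 : 92 60 87
[3] 0x1f->0x09 len=5 : 46 79 db 3e 46
[4] 0x25->0x0b len=2 : db f6
[5] 0x23->0x1f len=4 : 46 79 db f6
query mem[0x0d]=0x46, mem[0x07]=0x27, mem[0x04]=0x10, mem[0x09]=0x46, mem[0x0a]=0x79

MEM[0x0d,0x07,0x04,0x09,0x0a] = 46 27 10 46 79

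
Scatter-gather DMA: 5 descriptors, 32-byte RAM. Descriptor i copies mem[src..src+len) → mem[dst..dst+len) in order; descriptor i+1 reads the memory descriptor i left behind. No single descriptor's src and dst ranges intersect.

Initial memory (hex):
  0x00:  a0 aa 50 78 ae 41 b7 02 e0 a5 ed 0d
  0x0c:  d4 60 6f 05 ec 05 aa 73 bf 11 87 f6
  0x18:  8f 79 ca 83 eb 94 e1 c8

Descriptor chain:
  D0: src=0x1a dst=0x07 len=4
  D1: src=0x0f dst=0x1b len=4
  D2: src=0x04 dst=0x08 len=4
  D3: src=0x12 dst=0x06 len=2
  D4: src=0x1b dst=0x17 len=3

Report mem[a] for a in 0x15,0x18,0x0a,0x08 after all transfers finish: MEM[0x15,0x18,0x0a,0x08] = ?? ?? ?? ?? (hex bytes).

MEM[0x15,0x18,0x0a,0x08] = 11 ec b7 ae

D0: mem[0x07..0x0a] <- [ca 83 eb 94]
D1: mem[0x1b..0x1e] <- [05 ec 05 aa]
D2: mem[0x08..0x0b] <- [ae 41 b7 ca]
D3: mem[0x06..0x07] <- [aa 73]
D4: mem[0x17..0x19] <- [05 ec 05]
query mem[0x15]=0x11, mem[0x18]=0xec, mem[0x0a]=0xb7, mem[0x08]=0xae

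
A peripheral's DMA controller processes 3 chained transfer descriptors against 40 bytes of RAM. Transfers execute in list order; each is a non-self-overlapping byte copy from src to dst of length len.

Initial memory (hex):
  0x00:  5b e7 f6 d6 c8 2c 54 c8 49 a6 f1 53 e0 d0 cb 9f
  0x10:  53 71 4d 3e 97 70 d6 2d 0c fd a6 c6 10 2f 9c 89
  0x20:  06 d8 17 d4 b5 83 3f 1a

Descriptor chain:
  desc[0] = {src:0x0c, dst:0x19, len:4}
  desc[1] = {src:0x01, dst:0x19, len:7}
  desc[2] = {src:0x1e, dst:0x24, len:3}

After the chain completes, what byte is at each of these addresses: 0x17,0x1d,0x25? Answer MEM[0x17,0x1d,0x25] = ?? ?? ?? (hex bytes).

MEM[0x17,0x1d,0x25] = 2d 2c c8

#0 dst[0x19+4] := {0xe0,0xd0,0xcb,0x9f}
#1 dst[0x19+7] := {0xe7,0xf6,0xd6,0xc8,0x2c,0x54,0xc8}
#2 dst[0x24+3] := {0x54,0xc8,0x06}
query mem[0x17]=0x2d, mem[0x1d]=0x2c, mem[0x25]=0xc8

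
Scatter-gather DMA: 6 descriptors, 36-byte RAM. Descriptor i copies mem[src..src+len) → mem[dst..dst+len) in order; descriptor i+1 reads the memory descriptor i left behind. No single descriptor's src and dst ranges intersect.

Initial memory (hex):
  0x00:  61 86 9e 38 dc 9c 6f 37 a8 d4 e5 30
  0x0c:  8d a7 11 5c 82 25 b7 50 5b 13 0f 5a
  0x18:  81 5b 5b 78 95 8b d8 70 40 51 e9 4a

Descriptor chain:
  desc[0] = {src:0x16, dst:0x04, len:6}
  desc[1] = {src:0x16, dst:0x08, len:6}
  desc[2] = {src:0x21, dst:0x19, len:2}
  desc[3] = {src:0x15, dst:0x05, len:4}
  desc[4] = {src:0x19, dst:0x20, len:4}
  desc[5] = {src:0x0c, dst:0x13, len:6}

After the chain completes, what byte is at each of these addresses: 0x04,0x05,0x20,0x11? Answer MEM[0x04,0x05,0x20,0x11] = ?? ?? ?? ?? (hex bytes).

#0 dst[0x04+6] := {0x0f,0x5a,0x81,0x5b,0x5b,0x78}
#1 dst[0x08+6] := {0x0f,0x5a,0x81,0x5b,0x5b,0x78}
#2 dst[0x19+2] := {0x51,0xe9}
#3 dst[0x05+4] := {0x13,0x0f,0x5a,0x81}
#4 dst[0x20+4] := {0x51,0xe9,0x78,0x95}
#5 dst[0x13+6] := {0x5b,0x78,0x11,0x5c,0x82,0x25}
query mem[0x04]=0x0f, mem[0x05]=0x13, mem[0x20]=0x51, mem[0x11]=0x25

MEM[0x04,0x05,0x20,0x11] = 0f 13 51 25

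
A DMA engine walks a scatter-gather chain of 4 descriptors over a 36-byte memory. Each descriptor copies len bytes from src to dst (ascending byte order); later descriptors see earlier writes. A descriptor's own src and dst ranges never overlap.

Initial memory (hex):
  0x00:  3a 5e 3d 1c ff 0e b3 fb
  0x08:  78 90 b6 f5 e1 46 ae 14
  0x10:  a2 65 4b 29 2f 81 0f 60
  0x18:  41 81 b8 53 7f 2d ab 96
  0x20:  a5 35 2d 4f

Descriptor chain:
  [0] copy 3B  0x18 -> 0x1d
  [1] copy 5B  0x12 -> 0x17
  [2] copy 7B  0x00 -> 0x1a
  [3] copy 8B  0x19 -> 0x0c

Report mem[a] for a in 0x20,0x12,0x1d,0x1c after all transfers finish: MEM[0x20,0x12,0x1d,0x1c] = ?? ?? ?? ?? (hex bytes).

MEM[0x20,0x12,0x1d,0x1c] = b3 0e 1c 3d

#0 dst[0x1d+3] := {0x41,0x81,0xb8}
#1 dst[0x17+5] := {0x4b,0x29,0x2f,0x81,0x0f}
#2 dst[0x1a+7] := {0x3a,0x5e,0x3d,0x1c,0xff,0x0e,0xb3}
#3 dst[0x0c+8] := {0x2f,0x3a,0x5e,0x3d,0x1c,0xff,0x0e,0xb3}
query mem[0x20]=0xb3, mem[0x12]=0x0e, mem[0x1d]=0x1c, mem[0x1c]=0x3d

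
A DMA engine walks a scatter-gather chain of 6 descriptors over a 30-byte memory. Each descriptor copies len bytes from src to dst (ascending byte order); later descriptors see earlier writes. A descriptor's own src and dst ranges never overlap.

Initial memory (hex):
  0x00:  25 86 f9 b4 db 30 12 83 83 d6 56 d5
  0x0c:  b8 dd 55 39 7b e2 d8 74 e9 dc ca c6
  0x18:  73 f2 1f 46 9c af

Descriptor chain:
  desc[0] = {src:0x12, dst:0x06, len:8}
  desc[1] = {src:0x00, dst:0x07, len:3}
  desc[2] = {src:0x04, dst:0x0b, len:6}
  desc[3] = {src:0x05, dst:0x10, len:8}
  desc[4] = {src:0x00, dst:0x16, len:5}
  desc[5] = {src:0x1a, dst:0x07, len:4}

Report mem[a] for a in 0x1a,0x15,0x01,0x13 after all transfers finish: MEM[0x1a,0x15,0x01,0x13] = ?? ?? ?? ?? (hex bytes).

[0] 0x12->0x06 len=8 : d8 74 e9 dc ca c6 73 f2
[1] 0x00->0x07 len=3 : 25 86 f9
[2] 0x04->0x0b len=6 : db 30 d8 25 86 f9
[3] 0x05->0x10 len=8 : 30 d8 25 86 f9 ca db 30
[4] 0x00->0x16 len=5 : 25 86 f9 b4 db
[5] 0x1a->0x07 len=4 : db 46 9c af
query mem[0x1a]=0xdb, mem[0x15]=0xca, mem[0x01]=0x86, mem[0x13]=0x86

MEM[0x1a,0x15,0x01,0x13] = db ca 86 86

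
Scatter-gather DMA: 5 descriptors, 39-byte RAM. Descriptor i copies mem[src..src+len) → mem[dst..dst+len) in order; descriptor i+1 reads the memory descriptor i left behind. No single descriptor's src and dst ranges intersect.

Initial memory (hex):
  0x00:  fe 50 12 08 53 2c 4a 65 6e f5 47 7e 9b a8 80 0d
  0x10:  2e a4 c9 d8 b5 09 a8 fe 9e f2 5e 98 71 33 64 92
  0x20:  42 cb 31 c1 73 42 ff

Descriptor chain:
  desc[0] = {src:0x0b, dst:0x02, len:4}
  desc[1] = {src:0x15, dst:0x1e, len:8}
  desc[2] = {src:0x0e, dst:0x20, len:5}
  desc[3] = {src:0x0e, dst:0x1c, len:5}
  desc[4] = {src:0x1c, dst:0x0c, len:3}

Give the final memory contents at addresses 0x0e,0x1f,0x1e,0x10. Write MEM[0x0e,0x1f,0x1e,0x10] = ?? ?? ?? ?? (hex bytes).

  after D0: wrote 4B at 0x02 = 7e9ba880
  after D1: wrote 8B at 0x1e = 09a8fe9ef25e9871
  after D2: wrote 5B at 0x20 = 800d2ea4c9
  after D3: wrote 5B at 0x1c = 800d2ea4c9
  after D4: wrote 3B at 0x0c = 800d2e
query mem[0x0e]=0x2e, mem[0x1f]=0xa4, mem[0x1e]=0x2e, mem[0x10]=0x2e

MEM[0x0e,0x1f,0x1e,0x10] = 2e a4 2e 2e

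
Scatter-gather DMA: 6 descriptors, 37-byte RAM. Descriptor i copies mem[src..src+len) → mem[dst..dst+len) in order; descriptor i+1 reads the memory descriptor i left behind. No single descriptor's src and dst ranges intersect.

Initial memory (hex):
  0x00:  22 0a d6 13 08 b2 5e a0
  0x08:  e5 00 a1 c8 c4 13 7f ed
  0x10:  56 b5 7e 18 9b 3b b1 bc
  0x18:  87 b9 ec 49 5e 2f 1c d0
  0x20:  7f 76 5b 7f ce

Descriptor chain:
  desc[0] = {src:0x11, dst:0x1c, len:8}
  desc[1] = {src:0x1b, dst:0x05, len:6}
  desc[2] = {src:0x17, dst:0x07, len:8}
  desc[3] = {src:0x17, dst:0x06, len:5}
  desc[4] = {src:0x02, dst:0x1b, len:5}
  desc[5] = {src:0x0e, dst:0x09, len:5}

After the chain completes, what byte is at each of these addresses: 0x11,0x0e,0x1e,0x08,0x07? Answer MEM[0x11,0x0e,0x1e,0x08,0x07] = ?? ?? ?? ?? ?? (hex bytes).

D0: mem[0x1c..0x23] <- [b5 7e 18 9b 3b b1 bc 87]
D1: mem[0x05..0x0a] <- [49 b5 7e 18 9b 3b]
D2: mem[0x07..0x0e] <- [bc 87 b9 ec 49 b5 7e 18]
D3: mem[0x06..0x0a] <- [bc 87 b9 ec 49]
D4: mem[0x1b..0x1f] <- [d6 13 08 49 bc]
D5: mem[0x09..0x0d] <- [18 ed 56 b5 7e]
query mem[0x11]=0xb5, mem[0x0e]=0x18, mem[0x1e]=0x49, mem[0x08]=0xb9, mem[0x07]=0x87

MEM[0x11,0x0e,0x1e,0x08,0x07] = b5 18 49 b9 87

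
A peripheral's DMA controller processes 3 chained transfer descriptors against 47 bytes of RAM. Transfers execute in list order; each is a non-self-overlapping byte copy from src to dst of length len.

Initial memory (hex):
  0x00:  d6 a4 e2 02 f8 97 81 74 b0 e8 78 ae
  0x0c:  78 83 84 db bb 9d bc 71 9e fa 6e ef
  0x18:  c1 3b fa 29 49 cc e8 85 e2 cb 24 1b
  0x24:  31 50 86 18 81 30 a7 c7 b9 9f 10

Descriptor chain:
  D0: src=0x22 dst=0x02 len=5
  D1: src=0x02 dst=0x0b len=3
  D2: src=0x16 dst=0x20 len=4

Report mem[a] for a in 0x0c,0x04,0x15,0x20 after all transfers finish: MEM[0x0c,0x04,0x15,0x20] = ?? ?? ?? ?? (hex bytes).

  after D0: wrote 5B at 0x02 = 241b315086
  after D1: wrote 3B at 0x0b = 241b31
  after D2: wrote 4B at 0x20 = 6eefc13b
query mem[0x0c]=0x1b, mem[0x04]=0x31, mem[0x15]=0xfa, mem[0x20]=0x6e

MEM[0x0c,0x04,0x15,0x20] = 1b 31 fa 6e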